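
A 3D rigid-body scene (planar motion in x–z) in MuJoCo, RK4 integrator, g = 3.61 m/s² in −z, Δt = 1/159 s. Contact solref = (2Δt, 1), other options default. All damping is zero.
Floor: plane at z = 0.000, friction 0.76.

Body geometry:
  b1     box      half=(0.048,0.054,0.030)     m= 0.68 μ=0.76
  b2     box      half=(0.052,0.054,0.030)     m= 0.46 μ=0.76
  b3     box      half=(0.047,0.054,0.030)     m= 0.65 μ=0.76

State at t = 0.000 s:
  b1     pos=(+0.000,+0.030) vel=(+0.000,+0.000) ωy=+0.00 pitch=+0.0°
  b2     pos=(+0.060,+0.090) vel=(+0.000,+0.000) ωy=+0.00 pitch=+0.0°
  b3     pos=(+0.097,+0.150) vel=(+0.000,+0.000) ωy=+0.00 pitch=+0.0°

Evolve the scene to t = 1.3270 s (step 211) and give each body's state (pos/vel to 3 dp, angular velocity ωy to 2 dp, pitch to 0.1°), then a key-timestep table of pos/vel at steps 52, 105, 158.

State at t = 1.3270 s:
  b1     pos=(+0.000,+0.030) vel=(+0.000,+0.000) ωy=+0.00 pitch=+0.0°
  b2     pos=(+0.110,+0.052) vel=(+0.001,+0.002) ωy=+0.02 pitch=+89.9°
  b3     pos=(+0.194,+0.047) vel=(+0.000,+0.000) ωy=+0.00 pitch=+90.0°

Key-timestep trajectory:
   step    t(s)  b1.x    b1.z    b1.vx   b1.vz   b2.x    b2.z    b2.vx   b2.vz   b3.x    b3.z    b3.vx   b3.vz 
     52  0.3270   +0.000  +0.030  +0.000  +0.000   +0.083  +0.060  +0.119  -0.325   +0.159  +0.064  +0.277  -0.729
    105  0.6604   +0.000  +0.030  +0.000  +0.000   +0.125  +0.058  -0.001  +0.000   +0.209  +0.054  -0.010  -0.003
    158  0.9937   +0.000  +0.030  +0.000  +0.000   +0.105  +0.054  +0.028  -0.013   +0.193  +0.048  +0.080  -0.049


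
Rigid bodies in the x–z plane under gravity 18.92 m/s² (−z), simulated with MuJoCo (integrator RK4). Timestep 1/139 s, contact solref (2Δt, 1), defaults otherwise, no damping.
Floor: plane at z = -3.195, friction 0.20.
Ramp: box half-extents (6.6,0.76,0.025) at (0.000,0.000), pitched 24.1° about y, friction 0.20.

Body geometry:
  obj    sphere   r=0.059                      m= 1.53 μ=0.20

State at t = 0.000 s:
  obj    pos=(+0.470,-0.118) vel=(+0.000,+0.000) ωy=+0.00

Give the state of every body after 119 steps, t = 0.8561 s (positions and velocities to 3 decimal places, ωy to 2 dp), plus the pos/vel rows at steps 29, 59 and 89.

State at t = 0.8561 s:
  obj    pos=(+2.316,-0.944) vel=(+4.313,-1.929) ωy=+80.04

Key-timestep trajectory:
   step    t(s)  obj.x    obj.z    obj.vx   obj.vz 
     29  0.2086   +0.580  -0.167  +1.051  -0.470
     59  0.4245   +0.924  -0.321  +2.139  -0.957
     89  0.6403   +1.503  -0.580  +3.226  -1.443


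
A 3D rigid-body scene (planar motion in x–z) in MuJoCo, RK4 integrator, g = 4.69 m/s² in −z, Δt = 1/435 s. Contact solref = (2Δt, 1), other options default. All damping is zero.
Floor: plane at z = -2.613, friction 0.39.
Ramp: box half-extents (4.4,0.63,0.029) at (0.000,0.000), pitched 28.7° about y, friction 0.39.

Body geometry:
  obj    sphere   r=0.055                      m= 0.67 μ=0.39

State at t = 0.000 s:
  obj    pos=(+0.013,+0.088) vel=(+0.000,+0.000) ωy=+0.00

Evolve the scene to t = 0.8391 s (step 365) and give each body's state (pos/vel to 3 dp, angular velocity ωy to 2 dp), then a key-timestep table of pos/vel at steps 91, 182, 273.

State at t = 0.8391 s:
  obj    pos=(+0.510,-0.183) vel=(+1.184,-0.648) ωy=+24.54

Key-timestep trajectory:
   step    t(s)  obj.x    obj.z    obj.vx   obj.vz 
     91  0.2092   +0.044  +0.072  +0.295  -0.162
    182  0.4184   +0.137  +0.021  +0.590  -0.323
    273  0.6276   +0.291  -0.064  +0.886  -0.485


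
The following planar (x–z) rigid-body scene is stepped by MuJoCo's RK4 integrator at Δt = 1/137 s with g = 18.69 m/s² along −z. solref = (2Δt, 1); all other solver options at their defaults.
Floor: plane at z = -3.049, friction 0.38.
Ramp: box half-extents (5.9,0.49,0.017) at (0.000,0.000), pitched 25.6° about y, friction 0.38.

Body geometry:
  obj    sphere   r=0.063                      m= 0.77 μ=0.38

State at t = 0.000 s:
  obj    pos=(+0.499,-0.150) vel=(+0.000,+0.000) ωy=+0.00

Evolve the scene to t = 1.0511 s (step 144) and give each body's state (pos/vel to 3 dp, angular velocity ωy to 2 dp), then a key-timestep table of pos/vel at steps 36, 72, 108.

State at t = 1.0511 s:
  obj    pos=(+3.372,-1.527) vel=(+5.467,-2.620) ωy=+96.22

Key-timestep trajectory:
   step    t(s)  obj.x    obj.z    obj.vx   obj.vz 
     36  0.2628   +0.679  -0.236  +1.367  -0.655
     72  0.5255   +1.217  -0.495  +2.734  -1.310
    108  0.7883   +2.115  -0.925  +4.101  -1.965


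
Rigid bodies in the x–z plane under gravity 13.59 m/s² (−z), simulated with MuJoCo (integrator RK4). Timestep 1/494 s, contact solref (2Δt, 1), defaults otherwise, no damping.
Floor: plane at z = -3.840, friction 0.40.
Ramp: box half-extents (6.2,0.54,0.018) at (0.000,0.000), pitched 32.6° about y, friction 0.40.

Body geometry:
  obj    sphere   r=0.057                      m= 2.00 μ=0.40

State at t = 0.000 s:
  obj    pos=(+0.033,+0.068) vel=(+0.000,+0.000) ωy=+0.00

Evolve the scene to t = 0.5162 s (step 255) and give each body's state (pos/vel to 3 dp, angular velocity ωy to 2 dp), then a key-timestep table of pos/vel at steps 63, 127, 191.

State at t = 0.5162 s:
  obj    pos=(+0.620,-0.308) vel=(+2.274,-1.455) ωy=+47.36

Key-timestep trajectory:
   step    t(s)  obj.x    obj.z    obj.vx   obj.vz 
     63  0.1275   +0.069  +0.045  +0.562  -0.359
    127  0.2571   +0.179  -0.025  +1.133  -0.724
    191  0.3866   +0.362  -0.143  +1.704  -1.090


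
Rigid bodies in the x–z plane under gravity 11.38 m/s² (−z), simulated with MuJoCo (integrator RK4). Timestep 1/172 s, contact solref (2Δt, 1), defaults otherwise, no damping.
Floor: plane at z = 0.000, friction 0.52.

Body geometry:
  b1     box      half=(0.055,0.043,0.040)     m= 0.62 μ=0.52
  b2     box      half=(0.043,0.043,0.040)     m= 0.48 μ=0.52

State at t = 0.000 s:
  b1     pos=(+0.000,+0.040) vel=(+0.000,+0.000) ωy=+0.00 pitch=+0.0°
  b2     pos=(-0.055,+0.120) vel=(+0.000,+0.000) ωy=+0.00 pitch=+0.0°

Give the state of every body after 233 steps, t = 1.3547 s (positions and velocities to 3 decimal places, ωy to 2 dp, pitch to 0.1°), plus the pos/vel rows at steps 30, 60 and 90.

State at t = 1.3547 s:
  b1     pos=(+0.000,+0.040) vel=(+0.000,+0.000) ωy=+0.00 pitch=+0.0°
  b2     pos=(-0.106,+0.043) vel=(+0.000,+0.000) ωy=+0.00 pitch=-90.0°

Key-timestep trajectory:
   step    t(s)  b1.x    b1.z    b1.vx   b1.vz   b2.x    b2.z    b2.vx   b2.vz 
     30  0.1744   +0.000  +0.040  +0.000  +0.000   -0.055  +0.120  -0.006  +0.000
     60  0.3488   +0.000  +0.040  +0.000  +0.000   -0.059  +0.120  -0.052  -0.005
     90  0.5233   +0.000  +0.040  +0.000  +0.000   -0.088  +0.103  -0.301  -0.419


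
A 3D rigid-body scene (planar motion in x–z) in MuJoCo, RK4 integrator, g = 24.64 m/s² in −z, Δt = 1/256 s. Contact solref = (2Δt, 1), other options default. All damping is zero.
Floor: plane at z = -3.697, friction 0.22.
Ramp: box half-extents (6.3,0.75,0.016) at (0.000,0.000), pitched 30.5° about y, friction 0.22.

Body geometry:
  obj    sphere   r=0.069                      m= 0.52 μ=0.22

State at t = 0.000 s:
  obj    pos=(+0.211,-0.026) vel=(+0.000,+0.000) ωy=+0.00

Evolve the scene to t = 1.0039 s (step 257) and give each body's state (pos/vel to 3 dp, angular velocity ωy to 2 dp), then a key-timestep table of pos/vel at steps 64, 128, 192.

State at t = 1.0039 s:
  obj    pos=(+4.090,-2.311) vel=(+7.727,-4.552) ωy=+129.94

Key-timestep trajectory:
   step    t(s)  obj.x    obj.z    obj.vx   obj.vz 
     64  0.2500   +0.452  -0.167  +1.925  -1.134
    128  0.5000   +1.174  -0.593  +3.849  -2.267
    192  0.7500   +2.376  -1.301  +5.773  -3.401


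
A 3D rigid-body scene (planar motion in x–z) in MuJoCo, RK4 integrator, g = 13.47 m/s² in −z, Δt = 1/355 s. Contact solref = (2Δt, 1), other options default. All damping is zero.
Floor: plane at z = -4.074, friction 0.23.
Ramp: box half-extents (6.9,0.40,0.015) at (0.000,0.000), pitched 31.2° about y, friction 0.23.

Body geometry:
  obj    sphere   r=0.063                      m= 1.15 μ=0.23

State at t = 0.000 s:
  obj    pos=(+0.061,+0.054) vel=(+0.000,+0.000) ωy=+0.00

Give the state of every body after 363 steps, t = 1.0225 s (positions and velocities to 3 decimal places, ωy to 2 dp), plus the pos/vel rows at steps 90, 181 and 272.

State at t = 1.0225 s:
  obj    pos=(+2.290,-1.296) vel=(+4.360,-2.640) ωy=+80.88

Key-timestep trajectory:
   step    t(s)  obj.x    obj.z    obj.vx   obj.vz 
     90  0.2535   +0.198  -0.029  +1.081  -0.655
    181  0.5099   +0.615  -0.281  +2.174  -1.317
    272  0.7662   +1.313  -0.704  +3.267  -1.978


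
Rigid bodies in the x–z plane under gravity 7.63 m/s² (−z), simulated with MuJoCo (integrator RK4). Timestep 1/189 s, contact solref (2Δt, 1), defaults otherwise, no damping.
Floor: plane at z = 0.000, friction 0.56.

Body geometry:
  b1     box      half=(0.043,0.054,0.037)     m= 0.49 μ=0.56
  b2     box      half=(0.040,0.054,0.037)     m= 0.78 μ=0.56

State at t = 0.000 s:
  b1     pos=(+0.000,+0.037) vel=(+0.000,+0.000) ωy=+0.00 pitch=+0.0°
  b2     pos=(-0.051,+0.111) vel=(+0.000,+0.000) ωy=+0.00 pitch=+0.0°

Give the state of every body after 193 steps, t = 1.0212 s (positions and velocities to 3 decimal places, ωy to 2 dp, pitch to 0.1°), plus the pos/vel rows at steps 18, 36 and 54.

State at t = 1.0212 s:
  b1     pos=(+0.000,+0.037) vel=(+0.000,+0.000) ωy=+0.00 pitch=+0.0°
  b2     pos=(-0.094,+0.040) vel=(+0.000,+0.000) ωy=+0.00 pitch=-90.0°

Key-timestep trajectory:
   step    t(s)  b1.x    b1.z    b1.vx   b1.vz   b2.x    b2.z    b2.vx   b2.vz 
     18  0.0952   +0.000  +0.037  +0.000  +0.000   -0.055  +0.110  -0.101  -0.035
     36  0.1905   +0.000  +0.037  +0.000  +0.000   -0.071  +0.099  -0.226  -0.244
     54  0.2857   +0.000  +0.037  +0.000  +0.000   -0.094  +0.044  -0.235  -0.931


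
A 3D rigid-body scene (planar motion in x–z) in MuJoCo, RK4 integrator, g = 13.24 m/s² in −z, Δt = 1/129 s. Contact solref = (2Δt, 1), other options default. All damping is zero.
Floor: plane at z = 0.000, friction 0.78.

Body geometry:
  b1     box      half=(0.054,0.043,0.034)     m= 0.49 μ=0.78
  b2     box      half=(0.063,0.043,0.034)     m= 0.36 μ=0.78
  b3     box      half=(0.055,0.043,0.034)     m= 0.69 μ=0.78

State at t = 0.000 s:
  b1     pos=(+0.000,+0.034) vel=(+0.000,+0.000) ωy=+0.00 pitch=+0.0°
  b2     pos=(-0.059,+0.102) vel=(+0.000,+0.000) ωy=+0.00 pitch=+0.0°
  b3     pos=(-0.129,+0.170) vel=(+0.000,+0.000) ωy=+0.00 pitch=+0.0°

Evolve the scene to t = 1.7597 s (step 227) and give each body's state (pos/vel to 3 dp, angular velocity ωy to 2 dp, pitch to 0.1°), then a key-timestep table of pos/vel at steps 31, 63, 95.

State at t = 1.7597 s:
  b1     pos=(+0.000,+0.034) vel=(+0.000,+0.000) ωy=+0.00 pitch=+0.0°
  b2     pos=(-0.115,+0.063) vel=(+0.000,+0.000) ωy=+0.00 pitch=-90.0°
  b3     pos=(-0.236,+0.055) vel=(+0.000,+0.000) ωy=+0.00 pitch=-90.0°

Key-timestep trajectory:
   step    t(s)  b1.x    b1.z    b1.vx   b1.vz   b2.x    b2.z    b2.vx   b2.vz   b3.x    b3.z    b3.vx   b3.vz 
     31  0.2403   +0.000  +0.034  +0.000  +0.000   -0.117  +0.062  -0.533  -0.170   -0.215  +0.062  -0.356  +0.000
     63  0.4884   +0.000  +0.034  +0.000  +0.000   -0.150  +0.072  +0.142  +0.003   -0.240  +0.057  +0.116  -0.059
     95  0.7364   +0.000  +0.034  +0.000  +0.000   -0.107  +0.066  -0.093  -0.035   -0.236  +0.055  +0.000  +0.000


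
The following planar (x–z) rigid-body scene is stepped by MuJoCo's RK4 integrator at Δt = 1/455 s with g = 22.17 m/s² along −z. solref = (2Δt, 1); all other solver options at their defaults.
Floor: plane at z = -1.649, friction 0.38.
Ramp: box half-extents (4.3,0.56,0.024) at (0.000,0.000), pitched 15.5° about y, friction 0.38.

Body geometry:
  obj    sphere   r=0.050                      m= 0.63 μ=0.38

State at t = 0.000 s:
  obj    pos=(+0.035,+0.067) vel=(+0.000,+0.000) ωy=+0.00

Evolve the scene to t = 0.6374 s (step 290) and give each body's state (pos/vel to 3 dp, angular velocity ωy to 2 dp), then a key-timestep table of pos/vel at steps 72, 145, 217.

State at t = 0.6374 s:
  obj    pos=(+0.863,-0.163) vel=(+2.599,-0.721) ωy=+53.94

Key-timestep trajectory:
   step    t(s)  obj.x    obj.z    obj.vx   obj.vz 
     72  0.1582   +0.086  +0.053  +0.645  -0.179
    145  0.3187   +0.242  +0.010  +1.300  -0.360
    217  0.4769   +0.499  -0.062  +1.945  -0.539


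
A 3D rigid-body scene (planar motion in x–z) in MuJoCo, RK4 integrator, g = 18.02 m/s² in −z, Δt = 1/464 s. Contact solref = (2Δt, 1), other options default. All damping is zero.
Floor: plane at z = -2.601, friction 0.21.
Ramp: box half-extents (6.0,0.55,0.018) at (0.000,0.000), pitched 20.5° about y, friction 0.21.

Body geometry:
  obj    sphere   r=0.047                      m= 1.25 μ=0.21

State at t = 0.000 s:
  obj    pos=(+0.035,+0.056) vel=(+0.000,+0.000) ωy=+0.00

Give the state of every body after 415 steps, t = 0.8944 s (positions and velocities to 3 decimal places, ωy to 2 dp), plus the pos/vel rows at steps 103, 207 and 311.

State at t = 0.8944 s:
  obj    pos=(+1.724,-0.575) vel=(+3.776,-1.412) ωy=+85.77

Key-timestep trajectory:
   step    t(s)  obj.x    obj.z    obj.vx   obj.vz 
    103  0.2220   +0.139  +0.017  +0.937  -0.350
    207  0.4461   +0.455  -0.101  +1.884  -0.704
    311  0.6703   +0.984  -0.298  +2.830  -1.058


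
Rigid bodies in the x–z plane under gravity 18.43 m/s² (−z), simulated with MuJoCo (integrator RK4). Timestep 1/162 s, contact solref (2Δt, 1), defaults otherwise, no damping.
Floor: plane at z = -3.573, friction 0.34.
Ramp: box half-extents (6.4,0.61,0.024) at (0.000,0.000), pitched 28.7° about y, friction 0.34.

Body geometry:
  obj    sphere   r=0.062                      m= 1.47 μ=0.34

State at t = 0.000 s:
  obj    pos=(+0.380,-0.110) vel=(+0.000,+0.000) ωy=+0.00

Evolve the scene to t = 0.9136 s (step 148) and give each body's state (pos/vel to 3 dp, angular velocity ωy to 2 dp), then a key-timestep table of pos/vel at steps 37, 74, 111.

State at t = 0.9136 s:
  obj    pos=(+2.694,-1.377) vel=(+5.066,-2.774) ωy=+93.14

Key-timestep trajectory:
   step    t(s)  obj.x    obj.z    obj.vx   obj.vz 
     37  0.2284   +0.525  -0.189  +1.267  -0.694
     74  0.4568   +0.959  -0.427  +2.533  -1.387
    111  0.6852   +1.682  -0.823  +3.800  -2.080


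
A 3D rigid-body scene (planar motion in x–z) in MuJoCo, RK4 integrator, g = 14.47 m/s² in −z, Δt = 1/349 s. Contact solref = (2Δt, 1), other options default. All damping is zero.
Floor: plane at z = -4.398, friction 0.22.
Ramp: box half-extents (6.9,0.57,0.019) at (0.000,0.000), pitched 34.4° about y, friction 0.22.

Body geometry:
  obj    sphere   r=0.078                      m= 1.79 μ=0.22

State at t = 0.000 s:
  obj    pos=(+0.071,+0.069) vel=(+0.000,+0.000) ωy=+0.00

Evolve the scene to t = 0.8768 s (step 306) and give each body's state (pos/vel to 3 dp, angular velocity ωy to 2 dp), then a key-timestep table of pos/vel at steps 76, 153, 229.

State at t = 0.8768 s:
  obj    pos=(+1.923,-1.199) vel=(+4.225,-2.893) ωy=+65.63

Key-timestep trajectory:
   step    t(s)  obj.x    obj.z    obj.vx   obj.vz 
     76  0.2178   +0.185  -0.009  +1.050  -0.719
    153  0.4384   +0.534  -0.248  +2.113  -1.446
    229  0.6562   +1.108  -0.641  +3.162  -2.165


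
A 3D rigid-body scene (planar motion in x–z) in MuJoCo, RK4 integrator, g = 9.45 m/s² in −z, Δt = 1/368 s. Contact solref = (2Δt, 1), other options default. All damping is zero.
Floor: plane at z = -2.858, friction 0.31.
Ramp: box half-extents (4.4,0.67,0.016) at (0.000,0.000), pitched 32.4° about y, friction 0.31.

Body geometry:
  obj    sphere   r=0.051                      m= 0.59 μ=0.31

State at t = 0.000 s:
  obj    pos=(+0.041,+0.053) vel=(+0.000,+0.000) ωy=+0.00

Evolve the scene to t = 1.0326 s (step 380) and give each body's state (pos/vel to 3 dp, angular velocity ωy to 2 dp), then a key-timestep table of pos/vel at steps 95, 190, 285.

State at t = 1.0326 s:
  obj    pos=(+1.669,-0.980) vel=(+3.153,-2.001) ωy=+73.22

Key-timestep trajectory:
   step    t(s)  obj.x    obj.z    obj.vx   obj.vz 
     95  0.2582   +0.143  -0.011  +0.788  -0.500
    190  0.5163   +0.448  -0.205  +1.577  -1.001
    285  0.7745   +0.957  -0.528  +2.365  -1.501


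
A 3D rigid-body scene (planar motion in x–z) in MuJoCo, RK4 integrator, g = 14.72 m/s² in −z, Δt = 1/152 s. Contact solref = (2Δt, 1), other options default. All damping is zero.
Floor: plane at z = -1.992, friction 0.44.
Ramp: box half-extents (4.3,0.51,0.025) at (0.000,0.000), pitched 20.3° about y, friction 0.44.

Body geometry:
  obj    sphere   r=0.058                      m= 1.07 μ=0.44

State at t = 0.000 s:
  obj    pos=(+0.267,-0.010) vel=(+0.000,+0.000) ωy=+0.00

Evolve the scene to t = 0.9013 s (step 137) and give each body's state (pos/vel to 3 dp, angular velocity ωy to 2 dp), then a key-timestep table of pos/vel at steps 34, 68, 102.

State at t = 0.9013 s:
  obj    pos=(+1.657,-0.524) vel=(+3.083,-1.141) ωy=+56.68

Key-timestep trajectory:
   step    t(s)  obj.x    obj.z    obj.vx   obj.vz 
     34  0.2237   +0.353  -0.042  +0.765  -0.283
     68  0.4474   +0.609  -0.137  +1.531  -0.566
    102  0.6711   +1.037  -0.295  +2.296  -0.849


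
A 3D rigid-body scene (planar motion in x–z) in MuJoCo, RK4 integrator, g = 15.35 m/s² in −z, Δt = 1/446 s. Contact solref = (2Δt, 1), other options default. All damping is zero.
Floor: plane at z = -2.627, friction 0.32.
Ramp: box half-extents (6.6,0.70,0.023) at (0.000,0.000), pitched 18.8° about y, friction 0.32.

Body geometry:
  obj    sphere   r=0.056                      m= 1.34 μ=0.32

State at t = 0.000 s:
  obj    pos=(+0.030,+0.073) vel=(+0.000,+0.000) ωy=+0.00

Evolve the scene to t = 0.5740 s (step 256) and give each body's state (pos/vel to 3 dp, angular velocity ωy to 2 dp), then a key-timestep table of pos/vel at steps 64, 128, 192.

State at t = 0.5740 s:
  obj    pos=(+0.581,-0.114) vel=(+1.920,-0.654) ωy=+36.21

Key-timestep trajectory:
   step    t(s)  obj.x    obj.z    obj.vx   obj.vz 
     64  0.1435   +0.065  +0.061  +0.480  -0.163
    128  0.2870   +0.168  +0.026  +0.960  -0.327
    192  0.4305   +0.340  -0.032  +1.440  -0.490


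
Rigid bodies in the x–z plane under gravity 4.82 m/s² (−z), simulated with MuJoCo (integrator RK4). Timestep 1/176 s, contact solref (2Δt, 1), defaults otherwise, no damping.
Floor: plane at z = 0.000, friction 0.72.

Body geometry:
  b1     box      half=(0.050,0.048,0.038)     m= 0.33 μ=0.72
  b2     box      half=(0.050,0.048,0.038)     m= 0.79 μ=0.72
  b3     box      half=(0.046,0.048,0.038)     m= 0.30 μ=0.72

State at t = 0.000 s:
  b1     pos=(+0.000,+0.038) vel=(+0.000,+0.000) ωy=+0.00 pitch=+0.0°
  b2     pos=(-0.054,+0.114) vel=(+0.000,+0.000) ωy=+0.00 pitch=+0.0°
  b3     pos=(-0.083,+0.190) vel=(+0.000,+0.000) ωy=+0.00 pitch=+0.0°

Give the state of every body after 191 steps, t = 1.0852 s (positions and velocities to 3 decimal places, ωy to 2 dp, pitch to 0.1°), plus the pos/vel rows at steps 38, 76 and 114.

State at t = 1.0852 s:
  b1     pos=(+0.000,+0.038) vel=(+0.000,+0.000) ωy=+0.00 pitch=+0.0°
  b2     pos=(-0.099,+0.050) vel=(+0.000,+0.000) ωy=+0.00 pitch=-90.0°
  b3     pos=(-0.295,+0.038) vel=(+0.000,+0.000) ωy=+0.00 pitch=+180.0°

Key-timestep trajectory:
   step    t(s)  b1.x    b1.z    b1.vx   b1.vz   b2.x    b2.z    b2.vx   b2.vz   b3.x    b3.z    b3.vx   b3.vz 
     38  0.2159   +0.000  +0.038  +0.001  +0.000   -0.063  +0.112  -0.099  -0.037   -0.111  +0.178  -0.284  -0.170
     76  0.4318   +0.000  +0.038  +0.000  +0.000   -0.097  +0.061  -0.177  -0.632   -0.193  +0.054  -0.444  -0.913
    114  0.6477   +0.000  +0.038  +0.000  +0.000   -0.099  +0.050  +0.000  +0.000   -0.264  +0.057  -0.287  -0.078


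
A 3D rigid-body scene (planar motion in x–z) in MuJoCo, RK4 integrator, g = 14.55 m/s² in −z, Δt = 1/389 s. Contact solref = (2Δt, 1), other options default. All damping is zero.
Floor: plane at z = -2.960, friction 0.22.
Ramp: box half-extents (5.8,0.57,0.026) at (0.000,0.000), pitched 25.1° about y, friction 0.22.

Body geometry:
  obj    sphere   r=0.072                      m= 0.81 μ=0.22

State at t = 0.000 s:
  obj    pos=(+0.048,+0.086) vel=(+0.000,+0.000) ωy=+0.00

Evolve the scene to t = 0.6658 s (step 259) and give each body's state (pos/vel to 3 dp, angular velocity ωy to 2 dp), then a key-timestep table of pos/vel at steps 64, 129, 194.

State at t = 0.6658 s:
  obj    pos=(+0.933,-0.329) vel=(+2.658,-1.245) ωy=+40.76

Key-timestep trajectory:
   step    t(s)  obj.x    obj.z    obj.vx   obj.vz 
     64  0.1645   +0.102  +0.060  +0.657  -0.308
    129  0.3316   +0.268  -0.017  +1.324  -0.620
    194  0.4987   +0.545  -0.147  +1.991  -0.933


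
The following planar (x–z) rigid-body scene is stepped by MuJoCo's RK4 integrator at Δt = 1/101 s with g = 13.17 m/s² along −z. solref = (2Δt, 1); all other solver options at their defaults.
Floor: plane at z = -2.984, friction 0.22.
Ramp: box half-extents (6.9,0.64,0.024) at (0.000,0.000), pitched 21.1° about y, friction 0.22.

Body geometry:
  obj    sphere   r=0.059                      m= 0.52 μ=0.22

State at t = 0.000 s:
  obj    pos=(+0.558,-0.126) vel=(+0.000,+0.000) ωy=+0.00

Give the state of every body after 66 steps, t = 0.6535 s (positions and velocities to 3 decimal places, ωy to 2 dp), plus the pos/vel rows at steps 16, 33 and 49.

State at t = 0.6535 s:
  obj    pos=(+1.233,-0.387) vel=(+2.065,-0.797) ωy=+37.49

Key-timestep trajectory:
   step    t(s)  obj.x    obj.z    obj.vx   obj.vz 
     16  0.1584   +0.598  -0.142  +0.501  -0.193
     33  0.3267   +0.727  -0.191  +1.032  -0.398
     49  0.4851   +0.930  -0.270  +1.533  -0.591


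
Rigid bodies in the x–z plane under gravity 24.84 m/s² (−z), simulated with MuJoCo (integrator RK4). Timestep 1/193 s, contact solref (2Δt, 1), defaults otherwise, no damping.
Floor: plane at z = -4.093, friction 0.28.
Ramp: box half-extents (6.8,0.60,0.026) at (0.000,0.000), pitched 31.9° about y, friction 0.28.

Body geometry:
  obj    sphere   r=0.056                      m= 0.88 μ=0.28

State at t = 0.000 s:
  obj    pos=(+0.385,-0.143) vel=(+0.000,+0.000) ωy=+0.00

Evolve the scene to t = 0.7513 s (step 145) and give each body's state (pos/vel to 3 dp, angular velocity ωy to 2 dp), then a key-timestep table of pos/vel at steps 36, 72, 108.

State at t = 0.7513 s:
  obj    pos=(+2.632,-1.542) vel=(+5.981,-3.723) ωy=+125.75

Key-timestep trajectory:
   step    t(s)  obj.x    obj.z    obj.vx   obj.vz 
     36  0.1865   +0.524  -0.229  +1.485  -0.925
     72  0.3731   +0.939  -0.488  +2.970  -1.849
    108  0.5596   +1.632  -0.919  +4.455  -2.773


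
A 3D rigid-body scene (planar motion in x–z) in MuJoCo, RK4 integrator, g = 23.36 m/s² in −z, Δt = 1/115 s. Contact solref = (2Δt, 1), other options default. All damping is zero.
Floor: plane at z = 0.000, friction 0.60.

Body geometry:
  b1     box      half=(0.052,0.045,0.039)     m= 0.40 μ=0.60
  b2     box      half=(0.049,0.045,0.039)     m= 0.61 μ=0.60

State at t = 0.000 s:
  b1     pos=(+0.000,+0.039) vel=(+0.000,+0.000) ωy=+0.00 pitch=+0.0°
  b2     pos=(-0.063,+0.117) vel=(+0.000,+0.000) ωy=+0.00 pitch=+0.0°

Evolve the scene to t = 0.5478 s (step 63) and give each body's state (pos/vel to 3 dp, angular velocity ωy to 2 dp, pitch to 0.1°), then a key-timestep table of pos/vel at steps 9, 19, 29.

State at t = 0.5478 s:
  b1     pos=(+0.000,+0.039) vel=(+0.000,+0.000) ωy=+0.00 pitch=+0.0°
  b2     pos=(-0.112,+0.049) vel=(+0.000,+0.000) ωy=+0.00 pitch=-90.0°

Key-timestep trajectory:
   step    t(s)  b1.x    b1.z    b1.vx   b1.vz   b2.x    b2.z    b2.vx   b2.vz 
      9  0.0783   +0.000  +0.039  +0.002  +0.005   -0.074  +0.112  -0.312  -0.178
     19  0.1652   +0.000  +0.039  +0.000  +0.000   -0.112  +0.042  -0.730  -0.686
     29  0.2522   +0.000  +0.039  +0.000  +0.000   -0.112  +0.048  +0.007  +0.036


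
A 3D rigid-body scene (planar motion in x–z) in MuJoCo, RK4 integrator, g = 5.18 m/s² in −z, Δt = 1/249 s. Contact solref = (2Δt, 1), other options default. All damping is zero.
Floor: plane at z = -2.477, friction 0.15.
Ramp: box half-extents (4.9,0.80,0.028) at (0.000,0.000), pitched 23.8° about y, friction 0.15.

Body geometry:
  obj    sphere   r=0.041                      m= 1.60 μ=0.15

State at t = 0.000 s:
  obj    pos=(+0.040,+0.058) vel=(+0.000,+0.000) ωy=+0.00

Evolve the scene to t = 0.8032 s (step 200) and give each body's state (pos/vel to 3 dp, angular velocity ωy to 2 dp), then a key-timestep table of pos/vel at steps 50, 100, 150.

State at t = 0.8032 s:
  obj    pos=(+0.481,-0.137) vel=(+1.097,-0.484) ωy=+29.24

Key-timestep trajectory:
   step    t(s)  obj.x    obj.z    obj.vx   obj.vz 
     50  0.2008   +0.068  +0.046  +0.274  -0.121
    100  0.4016   +0.150  +0.009  +0.549  -0.242
    150  0.6024   +0.288  -0.052  +0.823  -0.363


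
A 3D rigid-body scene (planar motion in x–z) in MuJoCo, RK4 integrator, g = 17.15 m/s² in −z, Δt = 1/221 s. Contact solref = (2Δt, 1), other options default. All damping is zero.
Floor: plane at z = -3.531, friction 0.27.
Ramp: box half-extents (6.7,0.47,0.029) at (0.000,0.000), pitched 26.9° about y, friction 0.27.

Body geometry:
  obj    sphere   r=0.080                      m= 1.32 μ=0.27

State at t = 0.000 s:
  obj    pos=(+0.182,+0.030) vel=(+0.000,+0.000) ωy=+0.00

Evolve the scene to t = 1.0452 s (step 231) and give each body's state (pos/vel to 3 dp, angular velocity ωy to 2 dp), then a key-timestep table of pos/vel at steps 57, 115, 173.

State at t = 1.0452 s:
  obj    pos=(+2.882,-1.340) vel=(+5.166,-2.621) ωy=+72.40

Key-timestep trajectory:
   step    t(s)  obj.x    obj.z    obj.vx   obj.vz 
     57  0.2579   +0.346  -0.054  +1.275  -0.647
    115  0.5204   +0.851  -0.310  +2.572  -1.305
    173  0.7828   +1.697  -0.739  +3.869  -1.963


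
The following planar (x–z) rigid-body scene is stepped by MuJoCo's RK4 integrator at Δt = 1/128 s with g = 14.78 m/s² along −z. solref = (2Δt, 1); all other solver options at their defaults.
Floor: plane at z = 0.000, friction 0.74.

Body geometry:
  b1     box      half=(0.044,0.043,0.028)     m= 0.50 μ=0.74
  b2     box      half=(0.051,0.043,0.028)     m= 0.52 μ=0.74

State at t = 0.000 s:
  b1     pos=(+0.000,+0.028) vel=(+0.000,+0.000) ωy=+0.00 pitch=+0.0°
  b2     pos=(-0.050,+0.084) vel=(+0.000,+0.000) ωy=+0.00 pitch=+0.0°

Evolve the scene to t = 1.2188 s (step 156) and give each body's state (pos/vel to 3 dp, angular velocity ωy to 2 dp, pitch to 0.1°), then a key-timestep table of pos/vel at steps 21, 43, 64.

State at t = 1.2188 s:
  b1     pos=(+0.000,+0.028) vel=(+0.000,+0.000) ωy=+0.00 pitch=+0.0°
  b2     pos=(-0.179,+0.028) vel=(+0.000,+0.000) ωy=+0.00 pitch=+180.0°

Key-timestep trajectory:
   step    t(s)  b1.x    b1.z    b1.vx   b1.vz   b2.x    b2.z    b2.vx   b2.vz 
     21  0.1641   +0.000  +0.028  +0.001  +0.000   -0.071  +0.067  -0.258  -0.461
     43  0.3359   +0.000  +0.028  +0.000  +0.000   -0.122  +0.058  -0.147  -0.018
     64  0.5000   +0.000  +0.028  +0.000  +0.000   -0.160  +0.047  -0.433  -0.303


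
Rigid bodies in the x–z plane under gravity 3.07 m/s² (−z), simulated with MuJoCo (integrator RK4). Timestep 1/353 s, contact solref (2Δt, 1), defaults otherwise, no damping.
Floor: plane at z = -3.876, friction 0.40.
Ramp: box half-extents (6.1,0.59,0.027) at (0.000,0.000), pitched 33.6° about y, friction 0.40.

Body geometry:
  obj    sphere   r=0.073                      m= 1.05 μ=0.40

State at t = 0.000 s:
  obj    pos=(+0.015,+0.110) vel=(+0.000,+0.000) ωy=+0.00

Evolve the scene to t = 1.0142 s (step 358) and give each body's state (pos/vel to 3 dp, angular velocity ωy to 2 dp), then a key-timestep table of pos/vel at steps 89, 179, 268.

State at t = 1.0142 s:
  obj    pos=(+0.535,-0.235) vel=(+1.025,-0.681) ωy=+16.86

Key-timestep trajectory:
   step    t(s)  obj.x    obj.z    obj.vx   obj.vz 
     89  0.2521   +0.047  +0.089  +0.255  -0.169
    179  0.5071   +0.145  +0.024  +0.513  -0.341
    268  0.7592   +0.306  -0.083  +0.767  -0.510


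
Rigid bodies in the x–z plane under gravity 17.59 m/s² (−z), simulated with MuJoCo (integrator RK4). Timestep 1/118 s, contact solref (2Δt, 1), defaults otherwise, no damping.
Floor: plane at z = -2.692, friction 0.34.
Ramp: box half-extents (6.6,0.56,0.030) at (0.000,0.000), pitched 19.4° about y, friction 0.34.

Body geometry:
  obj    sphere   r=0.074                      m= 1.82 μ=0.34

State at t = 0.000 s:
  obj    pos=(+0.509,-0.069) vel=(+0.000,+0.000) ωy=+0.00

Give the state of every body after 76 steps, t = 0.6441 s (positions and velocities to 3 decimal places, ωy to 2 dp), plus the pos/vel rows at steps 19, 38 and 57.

State at t = 0.6441 s:
  obj    pos=(+1.326,-0.357) vel=(+2.535,-0.893) ωy=+36.31

Key-timestep trajectory:
   step    t(s)  obj.x    obj.z    obj.vx   obj.vz 
     19  0.1610   +0.560  -0.087  +0.634  -0.223
     38  0.3220   +0.713  -0.141  +1.268  -0.447
     57  0.4831   +0.968  -0.231  +1.902  -0.670


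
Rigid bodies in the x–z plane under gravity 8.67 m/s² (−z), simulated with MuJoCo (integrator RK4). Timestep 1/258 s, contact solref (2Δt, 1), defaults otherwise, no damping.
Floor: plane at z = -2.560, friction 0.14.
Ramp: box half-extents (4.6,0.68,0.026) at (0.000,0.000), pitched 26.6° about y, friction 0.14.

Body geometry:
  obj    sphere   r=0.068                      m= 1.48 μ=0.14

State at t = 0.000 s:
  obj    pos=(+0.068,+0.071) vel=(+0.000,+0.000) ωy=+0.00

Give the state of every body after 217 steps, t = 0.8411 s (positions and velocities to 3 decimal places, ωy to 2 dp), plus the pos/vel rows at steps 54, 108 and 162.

State at t = 0.8411 s:
  obj    pos=(+0.953,-0.372) vel=(+2.105,-1.049) ωy=+33.56

Key-timestep trajectory:
   step    t(s)  obj.x    obj.z    obj.vx   obj.vz 
     54  0.2093   +0.123  +0.044  +0.525  -0.259
    108  0.4186   +0.287  -0.039  +1.044  -0.533
    162  0.6279   +0.561  -0.176  +1.573  -0.781


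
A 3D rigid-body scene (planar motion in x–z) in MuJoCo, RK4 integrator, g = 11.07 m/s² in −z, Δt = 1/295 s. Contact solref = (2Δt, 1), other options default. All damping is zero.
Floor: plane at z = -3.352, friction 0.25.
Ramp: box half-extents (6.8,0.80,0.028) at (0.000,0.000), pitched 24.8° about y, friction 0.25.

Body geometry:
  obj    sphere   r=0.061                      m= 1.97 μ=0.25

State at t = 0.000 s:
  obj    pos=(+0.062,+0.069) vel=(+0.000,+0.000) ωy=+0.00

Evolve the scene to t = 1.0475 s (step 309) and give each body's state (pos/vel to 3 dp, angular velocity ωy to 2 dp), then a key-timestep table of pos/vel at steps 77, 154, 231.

State at t = 1.0475 s:
  obj    pos=(+1.714,-0.694) vel=(+3.154,-1.457) ωy=+56.95

Key-timestep trajectory:
   step    t(s)  obj.x    obj.z    obj.vx   obj.vz 
     77  0.2610   +0.165  +0.022  +0.786  -0.363
    154  0.5220   +0.472  -0.120  +1.572  -0.726
    231  0.7831   +0.985  -0.357  +2.358  -1.089


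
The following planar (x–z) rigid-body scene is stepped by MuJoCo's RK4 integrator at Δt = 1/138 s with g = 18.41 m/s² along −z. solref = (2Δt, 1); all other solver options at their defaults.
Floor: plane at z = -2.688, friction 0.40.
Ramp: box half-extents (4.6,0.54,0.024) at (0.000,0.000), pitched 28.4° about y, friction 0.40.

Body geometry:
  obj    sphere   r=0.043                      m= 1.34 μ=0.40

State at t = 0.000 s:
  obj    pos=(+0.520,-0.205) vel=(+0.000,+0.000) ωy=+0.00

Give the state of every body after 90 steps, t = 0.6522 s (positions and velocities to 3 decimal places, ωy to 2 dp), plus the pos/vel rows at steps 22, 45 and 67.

State at t = 0.6522 s:
  obj    pos=(+1.690,-0.838) vel=(+3.588,-1.940) ωy=+94.84

Key-timestep trajectory:
   step    t(s)  obj.x    obj.z    obj.vx   obj.vz 
     22  0.1594   +0.590  -0.243  +0.877  -0.474
     45  0.3261   +0.813  -0.363  +1.794  -0.970
     67  0.4855   +1.169  -0.556  +2.671  -1.444


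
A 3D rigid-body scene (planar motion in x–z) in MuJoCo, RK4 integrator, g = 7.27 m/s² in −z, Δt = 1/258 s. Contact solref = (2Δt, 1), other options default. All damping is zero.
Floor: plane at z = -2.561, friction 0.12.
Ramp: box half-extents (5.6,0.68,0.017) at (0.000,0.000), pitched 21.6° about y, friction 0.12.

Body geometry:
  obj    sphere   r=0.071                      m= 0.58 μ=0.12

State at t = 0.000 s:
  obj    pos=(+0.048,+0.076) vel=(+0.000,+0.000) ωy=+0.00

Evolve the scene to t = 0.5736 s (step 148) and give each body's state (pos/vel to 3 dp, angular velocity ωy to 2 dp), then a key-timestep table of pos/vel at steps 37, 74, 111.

State at t = 0.5736 s:
  obj    pos=(+0.340,-0.040) vel=(+1.020,-0.404) ωy=+15.44

Key-timestep trajectory:
   step    t(s)  obj.x    obj.z    obj.vx   obj.vz 
     37  0.1434   +0.066  +0.068  +0.255  -0.101
     74  0.2868   +0.121  +0.047  +0.510  -0.202
    111  0.4302   +0.213  +0.011  +0.765  -0.303


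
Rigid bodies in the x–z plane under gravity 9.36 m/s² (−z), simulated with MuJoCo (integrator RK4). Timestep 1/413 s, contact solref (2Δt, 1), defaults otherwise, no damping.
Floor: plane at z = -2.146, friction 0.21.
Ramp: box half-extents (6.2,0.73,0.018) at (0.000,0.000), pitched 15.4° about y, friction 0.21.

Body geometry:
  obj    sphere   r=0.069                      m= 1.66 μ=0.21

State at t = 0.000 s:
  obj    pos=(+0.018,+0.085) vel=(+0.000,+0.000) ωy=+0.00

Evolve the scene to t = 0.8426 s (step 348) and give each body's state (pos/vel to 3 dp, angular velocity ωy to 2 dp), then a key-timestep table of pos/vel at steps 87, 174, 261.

State at t = 0.8426 s:
  obj    pos=(+0.626,-0.082) vel=(+1.442,-0.397) ωy=+21.68

Key-timestep trajectory:
   step    t(s)  obj.x    obj.z    obj.vx   obj.vz 
     87  0.2107   +0.056  +0.075  +0.361  -0.099
    174  0.4213   +0.170  +0.043  +0.721  -0.199
    261  0.6320   +0.360  -0.009  +1.082  -0.298


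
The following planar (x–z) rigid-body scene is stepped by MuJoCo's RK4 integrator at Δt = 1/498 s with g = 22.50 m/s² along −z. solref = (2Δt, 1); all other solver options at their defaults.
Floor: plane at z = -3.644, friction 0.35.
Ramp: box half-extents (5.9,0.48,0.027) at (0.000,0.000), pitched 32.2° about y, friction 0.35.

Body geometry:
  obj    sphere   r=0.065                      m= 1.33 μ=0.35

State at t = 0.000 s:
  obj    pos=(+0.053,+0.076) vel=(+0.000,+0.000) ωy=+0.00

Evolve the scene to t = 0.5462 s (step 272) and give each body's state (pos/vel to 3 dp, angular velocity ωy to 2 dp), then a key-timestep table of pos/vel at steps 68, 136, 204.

State at t = 0.5462 s:
  obj    pos=(+1.134,-0.605) vel=(+3.958,-2.493) ωy=+71.95

Key-timestep trajectory:
   step    t(s)  obj.x    obj.z    obj.vx   obj.vz 
     68  0.1365   +0.120  +0.033  +0.990  -0.623
    136  0.2731   +0.323  -0.095  +1.979  -1.246
    204  0.4096   +0.661  -0.307  +2.969  -1.870


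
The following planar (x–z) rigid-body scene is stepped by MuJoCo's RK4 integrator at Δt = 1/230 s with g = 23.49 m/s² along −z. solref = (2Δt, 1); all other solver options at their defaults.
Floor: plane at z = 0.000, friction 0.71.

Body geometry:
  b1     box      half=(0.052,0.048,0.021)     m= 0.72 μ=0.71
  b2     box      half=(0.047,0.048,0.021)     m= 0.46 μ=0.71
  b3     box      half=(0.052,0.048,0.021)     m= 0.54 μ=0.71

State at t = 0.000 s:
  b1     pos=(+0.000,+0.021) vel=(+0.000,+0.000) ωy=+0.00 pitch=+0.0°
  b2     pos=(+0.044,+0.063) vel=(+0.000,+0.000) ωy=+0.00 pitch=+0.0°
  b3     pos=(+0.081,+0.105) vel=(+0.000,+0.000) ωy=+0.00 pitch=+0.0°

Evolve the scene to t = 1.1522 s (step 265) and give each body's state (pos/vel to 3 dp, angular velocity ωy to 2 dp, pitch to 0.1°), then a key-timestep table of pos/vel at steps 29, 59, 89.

State at t = 1.1522 s:
  b1     pos=(+0.000,+0.021) vel=(+0.000,+0.000) ωy=+0.00 pitch=+0.0°
  b2     pos=(+0.086,+0.047) vel=(+0.000,+0.000) ωy=+0.00 pitch=+90.0°
  b3     pos=(+0.235,+0.021) vel=(+0.000,+0.000) ωy=+0.00 pitch=+180.0°

Key-timestep trajectory:
   step    t(s)  b1.x    b1.z    b1.vx   b1.vz   b2.x    b2.z    b2.vx   b2.vz   b3.x    b3.z    b3.vx   b3.vz 
     29  0.1261   +0.000  +0.021  +0.000  +0.000   +0.061  +0.062  +0.320  -0.133   +0.119  +0.064  +0.506  -1.092
     59  0.2565   +0.000  +0.021  +0.000  +0.000   +0.093  +0.049  -0.028  -0.007   +0.168  +0.055  +0.297  +0.094
     89  0.3870   +0.000  +0.021  +0.000  +0.000   +0.087  +0.047  -0.076  -0.024   +0.206  +0.049  +0.479  -0.251


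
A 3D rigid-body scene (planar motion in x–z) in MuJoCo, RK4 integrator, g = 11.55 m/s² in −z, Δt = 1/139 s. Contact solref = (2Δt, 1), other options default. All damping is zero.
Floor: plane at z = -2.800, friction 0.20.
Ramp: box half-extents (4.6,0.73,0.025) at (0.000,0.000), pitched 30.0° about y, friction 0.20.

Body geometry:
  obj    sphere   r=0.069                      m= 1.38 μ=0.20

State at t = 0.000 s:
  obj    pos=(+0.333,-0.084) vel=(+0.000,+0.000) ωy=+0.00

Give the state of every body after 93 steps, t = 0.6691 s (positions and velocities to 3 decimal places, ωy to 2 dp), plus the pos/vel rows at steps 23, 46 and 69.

State at t = 0.6691 s:
  obj    pos=(+1.133,-0.546) vel=(+2.391,-1.380) ωy=+39.97

Key-timestep trajectory:
   step    t(s)  obj.x    obj.z    obj.vx   obj.vz 
     23  0.1655   +0.382  -0.112  +0.592  -0.342
     46  0.3309   +0.529  -0.197  +1.183  -0.683
     69  0.4964   +0.774  -0.338  +1.774  -1.024


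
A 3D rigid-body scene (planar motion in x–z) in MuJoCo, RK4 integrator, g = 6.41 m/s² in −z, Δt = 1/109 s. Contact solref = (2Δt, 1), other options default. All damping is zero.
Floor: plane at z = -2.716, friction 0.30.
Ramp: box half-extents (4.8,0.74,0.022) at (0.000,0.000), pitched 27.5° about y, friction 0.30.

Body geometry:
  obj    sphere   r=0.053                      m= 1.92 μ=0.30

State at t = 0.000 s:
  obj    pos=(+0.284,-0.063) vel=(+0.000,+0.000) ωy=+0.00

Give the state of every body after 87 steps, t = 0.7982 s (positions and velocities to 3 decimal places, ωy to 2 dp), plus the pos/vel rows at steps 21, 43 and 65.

State at t = 0.7982 s:
  obj    pos=(+0.881,-0.374) vel=(+1.497,-0.779) ωy=+31.83

Key-timestep trajectory:
   step    t(s)  obj.x    obj.z    obj.vx   obj.vz 
     21  0.1927   +0.319  -0.081  +0.361  -0.188
     43  0.3945   +0.430  -0.139  +0.740  -0.385
     65  0.5963   +0.617  -0.237  +1.118  -0.582


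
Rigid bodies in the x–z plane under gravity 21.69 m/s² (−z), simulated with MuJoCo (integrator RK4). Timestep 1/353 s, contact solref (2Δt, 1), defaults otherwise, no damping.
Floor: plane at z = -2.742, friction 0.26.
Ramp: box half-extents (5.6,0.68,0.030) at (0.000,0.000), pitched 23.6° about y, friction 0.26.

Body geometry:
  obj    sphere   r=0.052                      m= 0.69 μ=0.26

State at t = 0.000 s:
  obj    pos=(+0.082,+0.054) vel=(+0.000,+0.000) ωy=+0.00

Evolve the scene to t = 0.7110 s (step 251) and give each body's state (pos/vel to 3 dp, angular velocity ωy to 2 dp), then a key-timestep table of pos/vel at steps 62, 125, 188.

State at t = 0.7110 s:
  obj    pos=(+1.519,-0.574) vel=(+4.042,-1.766) ωy=+84.80

Key-timestep trajectory:
   step    t(s)  obj.x    obj.z    obj.vx   obj.vz 
     62  0.1756   +0.170  +0.015  +0.998  -0.436
    125  0.3541   +0.438  -0.102  +2.013  -0.879
    188  0.5326   +0.888  -0.299  +3.027  -1.323


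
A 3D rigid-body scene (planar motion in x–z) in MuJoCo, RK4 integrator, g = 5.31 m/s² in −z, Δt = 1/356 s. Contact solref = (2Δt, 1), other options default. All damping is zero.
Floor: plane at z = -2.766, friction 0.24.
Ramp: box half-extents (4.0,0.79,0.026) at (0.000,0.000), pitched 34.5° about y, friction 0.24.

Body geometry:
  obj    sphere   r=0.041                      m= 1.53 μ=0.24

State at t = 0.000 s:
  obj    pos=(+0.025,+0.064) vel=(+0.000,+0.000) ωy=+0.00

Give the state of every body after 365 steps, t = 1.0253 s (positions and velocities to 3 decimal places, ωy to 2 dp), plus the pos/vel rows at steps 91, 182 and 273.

State at t = 1.0253 s:
  obj    pos=(+0.956,-0.576) vel=(+1.815,-1.248) ωy=+53.71

Key-timestep trajectory:
   step    t(s)  obj.x    obj.z    obj.vx   obj.vz 
     91  0.2556   +0.083  +0.024  +0.453  -0.311
    182  0.5112   +0.256  -0.095  +0.905  -0.622
    273  0.7669   +0.546  -0.294  +1.358  -0.933
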